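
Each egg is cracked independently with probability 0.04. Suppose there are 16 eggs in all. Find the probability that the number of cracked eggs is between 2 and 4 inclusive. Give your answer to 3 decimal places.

X ~ Binomial(16, 0.04); P(2 ≤ X ≤ 4) = Σ C(16,k) p^k (1−p)^(16−k) over k:
  k=2: C(16,2)·0.04^2·0.96^14 = 0.10842
  k=3: C(16,3)·0.04^3·0.96^13 = 0.02108
  k=4: C(16,4)·0.04^4·0.96^12 = 0.00285
Total = 0.13235

0.132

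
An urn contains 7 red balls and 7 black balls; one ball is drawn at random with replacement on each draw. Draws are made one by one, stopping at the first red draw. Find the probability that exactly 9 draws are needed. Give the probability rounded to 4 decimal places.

0.0020

Geometric (trials to first success), p = 0.50.
P(Y = 9) = (1−p)^8 · p = 0.0039062 · 0.50 = 0.001953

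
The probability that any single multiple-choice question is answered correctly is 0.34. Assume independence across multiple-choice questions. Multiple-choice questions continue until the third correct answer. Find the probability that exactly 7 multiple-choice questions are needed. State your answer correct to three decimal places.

0.112

Y = trial on which the third success occurs; negative binomial, r=3, p=0.34.
P(Y=7) = C(6,2) · p^3 · (1−p)^4
= 15 · 0.039304 · 0.18975 = 0.11187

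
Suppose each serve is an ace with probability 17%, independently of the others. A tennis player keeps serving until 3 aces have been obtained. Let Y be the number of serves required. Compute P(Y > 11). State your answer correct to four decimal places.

0.7161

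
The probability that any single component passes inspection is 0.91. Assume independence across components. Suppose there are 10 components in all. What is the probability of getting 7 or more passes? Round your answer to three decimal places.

X ~ Binomial(10, 0.91); P(X ≥ 7) = Σ C(10,k) p^k (1−p)^(10−k) over k:
  k=7: C(10,7)·0.91^7·0.09^3 = 0.04521
  k=8: C(10,8)·0.91^8·0.09^2 = 0.17141
  k=9: C(10,9)·0.91^9·0.09^1 = 0.38514
  k=10: C(10,10)·0.91^10·0.09^0 = 0.38942
Total = 0.99117

0.991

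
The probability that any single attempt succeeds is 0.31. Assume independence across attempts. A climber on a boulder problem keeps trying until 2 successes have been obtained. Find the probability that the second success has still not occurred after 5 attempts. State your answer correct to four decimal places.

0.5077

Needing more than 5 attempts ⇔ fewer than 2 successes in the first 5. With X ~ Binomial(5, 0.31), P(Y > 5) = P(X ≤ 1).
  k=0: C(5,0)·0.31^0·0.69^5 = 0.156403
  k=1: C(5,1)·0.31^1·0.69^4 = 0.351340
P(X ≤ 1) = 0.507744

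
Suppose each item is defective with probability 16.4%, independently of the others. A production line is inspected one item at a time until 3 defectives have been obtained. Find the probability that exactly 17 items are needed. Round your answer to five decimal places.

0.04311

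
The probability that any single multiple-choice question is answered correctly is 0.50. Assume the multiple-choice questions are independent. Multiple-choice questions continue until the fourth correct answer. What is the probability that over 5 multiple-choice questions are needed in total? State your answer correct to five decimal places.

Needing more than 5 multiple-choice questions ⇔ fewer than 4 successes in the first 5. With X ~ Binomial(5, 0.50), P(Y > 5) = P(X ≤ 3).
  k=0: C(5,0)·0.50^0·0.50^5 = 0.0312500
  k=1: C(5,1)·0.50^1·0.50^4 = 0.1562500
  k=2: C(5,2)·0.50^2·0.50^3 = 0.3125000
  k=3: C(5,3)·0.50^3·0.50^2 = 0.3125000
P(X ≤ 3) = 0.8125000

0.81250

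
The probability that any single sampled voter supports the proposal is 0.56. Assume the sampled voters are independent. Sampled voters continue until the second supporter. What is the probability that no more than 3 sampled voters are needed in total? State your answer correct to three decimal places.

0.590

Finishing within 3 sampled voters ⇔ at least 2 successes in the first 3. With X ~ Binomial(3, 0.56), P(Y ≤ 3) = 1 − P(X ≤ 1).
  k=0: C(3,0)·0.56^0·0.44^3 = 0.08518
  k=1: C(3,1)·0.56^1·0.44^2 = 0.32525
1 − 0.41043 = 0.58957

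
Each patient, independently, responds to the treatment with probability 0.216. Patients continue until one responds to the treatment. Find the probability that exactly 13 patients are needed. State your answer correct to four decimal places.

0.0116

Geometric (trials to first success), p = 0.216.
P(Y = 13) = (1−p)^12 · p = 0.053925 · 0.216 = 0.011648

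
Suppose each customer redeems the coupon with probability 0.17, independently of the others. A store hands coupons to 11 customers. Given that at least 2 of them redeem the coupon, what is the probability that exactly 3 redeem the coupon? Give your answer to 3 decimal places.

0.314

X ~ Binomial(11, 0.17). Want P(X=3 | X≥2) = P(X=3) / P(X≥2).
P(X=3) = C(11,3)·0.17^3·0.83^8 = 0.18258
P(X≥2) = 1 − 0.12878 − 0.29015 = 0.58107
Ratio = 0.18258 / 0.58107 = 0.31422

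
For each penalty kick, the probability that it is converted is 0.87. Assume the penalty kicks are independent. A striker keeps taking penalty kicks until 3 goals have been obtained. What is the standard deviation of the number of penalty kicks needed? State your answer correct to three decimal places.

Y = total penalty kicks until the third success; negative binomial with r=3, p=0.87.
SD(Y) = √[r(1−p)/p²] = √(0.51526) = 0.71782

0.718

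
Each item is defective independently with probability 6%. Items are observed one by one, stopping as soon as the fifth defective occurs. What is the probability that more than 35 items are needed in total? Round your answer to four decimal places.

0.9437

Needing more than 35 items ⇔ fewer than 5 successes in the first 35. With X ~ Binomial(35, 0.06), P(Y > 35) = P(X ≤ 4).
  k=0: C(35,0)·0.06^0·0.94^35 = 0.114677
  k=1: C(35,1)·0.06^1·0.94^34 = 0.256192
  k=2: C(35,2)·0.06^2·0.94^33 = 0.277996
  k=3: C(35,3)·0.06^3·0.94^32 = 0.195189
  k=4: C(35,4)·0.06^4·0.94^31 = 0.099671
P(X ≤ 4) = 0.943725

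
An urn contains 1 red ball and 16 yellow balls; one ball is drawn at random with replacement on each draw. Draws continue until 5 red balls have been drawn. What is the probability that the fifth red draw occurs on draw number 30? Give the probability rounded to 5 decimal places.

Y = trial on which the fifth success occurs; negative binomial, r=5, p=0.058824.
P(Y=30) = C(29,4) · p^5 · (1−p)^25
= 23751 · 7.043e-07 · 0.21967 = 0.0036746

0.00367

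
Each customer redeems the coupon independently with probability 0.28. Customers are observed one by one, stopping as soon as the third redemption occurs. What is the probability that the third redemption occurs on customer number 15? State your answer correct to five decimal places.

0.03877

Y = trial on which the third success occurs; negative binomial, r=3, p=0.28.
P(Y=15) = C(14,2) · p^3 · (1−p)^12
= 91 · 0.021952 · 0.019408 = 0.0387709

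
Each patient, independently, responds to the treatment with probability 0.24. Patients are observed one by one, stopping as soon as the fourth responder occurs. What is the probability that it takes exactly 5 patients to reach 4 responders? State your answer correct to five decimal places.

Y = trial on which the fourth success occurs; negative binomial, r=4, p=0.24.
P(Y=5) = C(4,3) · p^4 · (1−p)^1
= 4 · 0.0033178 · 0.76 = 0.0100860

0.01009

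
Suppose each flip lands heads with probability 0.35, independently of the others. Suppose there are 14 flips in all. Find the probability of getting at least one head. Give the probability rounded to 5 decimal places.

0.99760

P(at least one) = 1 − P(none) = 1 − (1 − 0.35)^14
= 1 − 0.0024032 = 0.9975968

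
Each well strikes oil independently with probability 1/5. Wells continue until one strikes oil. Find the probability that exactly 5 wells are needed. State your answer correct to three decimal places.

0.082

Geometric (trials to first success), p = 0.20.
P(Y = 5) = (1−p)^4 · p = 0.4096 · 0.20 = 0.08192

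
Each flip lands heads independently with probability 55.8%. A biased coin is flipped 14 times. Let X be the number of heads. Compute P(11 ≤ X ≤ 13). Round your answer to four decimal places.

X ~ Binomial(14, 0.558); P(11 ≤ X ≤ 13) = Σ C(14,k) p^k (1−p)^(14−k) over k:
  k=11: C(14,11)·0.558^11·0.442^3 = 0.051327
  k=12: C(14,12)·0.558^12·0.442^2 = 0.016199
  k=13: C(14,13)·0.558^13·0.442^1 = 0.003146
Total = 0.070672

0.0707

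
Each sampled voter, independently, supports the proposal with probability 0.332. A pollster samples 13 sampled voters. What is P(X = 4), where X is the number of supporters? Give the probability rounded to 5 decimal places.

0.23006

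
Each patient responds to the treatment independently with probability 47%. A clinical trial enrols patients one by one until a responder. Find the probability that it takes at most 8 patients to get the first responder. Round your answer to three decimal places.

Y = number of patients to the first success; geometric, p = 0.47.
P(Y ≤ 8) = 1 − (1−p)^8 = 1 − 0.00623 = 0.99377

0.994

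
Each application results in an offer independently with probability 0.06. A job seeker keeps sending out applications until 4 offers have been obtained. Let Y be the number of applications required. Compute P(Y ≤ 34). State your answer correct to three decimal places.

0.145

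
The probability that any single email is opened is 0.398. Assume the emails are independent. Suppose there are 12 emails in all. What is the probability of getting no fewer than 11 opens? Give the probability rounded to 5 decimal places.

0.00030

X ~ Binomial(12, 0.398); P(X ≥ 11) = Σ C(12,k) p^k (1−p)^(12−k) over k:
  k=11: C(12,11)·0.398^11·0.602^1 = 0.0002867
  k=12: C(12,12)·0.398^12·0.602^0 = 0.0000158
Total = 0.0003025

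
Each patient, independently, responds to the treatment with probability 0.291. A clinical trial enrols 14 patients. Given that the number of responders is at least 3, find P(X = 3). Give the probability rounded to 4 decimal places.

X ~ Binomial(14, 0.291). Want P(X=3 | X≥3) = P(X=3) / P(X≥3).
P(X=3) = C(14,3)·0.291^3·0.709^11 = 0.204122
P(X≥3) = 1 − 0.008110 − 0.046604 − 0.124332 = 0.820954
Ratio = 0.204122 / 0.820954 = 0.248640

0.2486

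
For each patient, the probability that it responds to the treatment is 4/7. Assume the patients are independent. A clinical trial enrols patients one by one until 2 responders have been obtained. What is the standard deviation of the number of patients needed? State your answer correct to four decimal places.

Y = total patients until the second success; negative binomial with r=2, p=0.571429.
SD(Y) = √[r(1−p)/p²] = √(2.625000) = 1.620185

1.6202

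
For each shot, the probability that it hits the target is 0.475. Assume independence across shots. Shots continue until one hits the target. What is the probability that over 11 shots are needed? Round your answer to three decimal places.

Y = number of shots to the first success; geometric, p = 0.475.
P(Y > 11) = P(first 11 all fail) = (1−p)^11 = 0.00084

0.001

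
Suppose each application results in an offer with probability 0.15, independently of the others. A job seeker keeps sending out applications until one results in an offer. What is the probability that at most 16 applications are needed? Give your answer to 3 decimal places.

Y = number of applications to the first success; geometric, p = 0.15.
P(Y ≤ 16) = 1 − (1−p)^16 = 1 − 0.07425 = 0.92575

0.926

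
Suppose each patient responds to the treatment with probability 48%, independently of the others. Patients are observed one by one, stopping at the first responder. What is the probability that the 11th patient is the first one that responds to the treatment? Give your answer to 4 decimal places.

0.0007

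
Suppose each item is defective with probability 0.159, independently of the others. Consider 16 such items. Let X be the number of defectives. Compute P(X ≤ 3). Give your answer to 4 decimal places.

X ~ Binomial(16, 0.159); P(X ≤ 3) = Σ C(16,k) p^k (1−p)^(16−k) over k:
  k=0: C(16,0)·0.159^0·0.841^16 = 0.062623
  k=1: C(16,1)·0.159^1·0.841^15 = 0.189434
  k=2: C(16,2)·0.159^2·0.841^14 = 0.268608
  k=3: C(16,3)·0.159^3·0.841^13 = 0.236989
Total = 0.757654

0.7577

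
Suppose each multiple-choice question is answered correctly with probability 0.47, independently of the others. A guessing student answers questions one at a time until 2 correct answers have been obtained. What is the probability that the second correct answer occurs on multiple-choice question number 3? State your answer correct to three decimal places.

0.234

Y = trial on which the second success occurs; negative binomial, r=2, p=0.47.
P(Y=3) = C(2,1) · p^2 · (1−p)^1
= 2 · 0.2209 · 0.53 = 0.23415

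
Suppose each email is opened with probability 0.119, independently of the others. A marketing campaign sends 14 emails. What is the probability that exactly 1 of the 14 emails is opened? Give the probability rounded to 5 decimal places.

X ~ Binomial(n=14, p=0.119).
P(X=1) = C(14,1) · p^1 · (1−p)^13
= 14 · 0.119 · 0.19261 = 0.3208942

0.32089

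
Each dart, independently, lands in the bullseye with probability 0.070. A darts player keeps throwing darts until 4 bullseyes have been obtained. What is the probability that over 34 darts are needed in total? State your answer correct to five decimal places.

0.78777

Needing more than 34 darts ⇔ fewer than 4 successes in the first 34. With X ~ Binomial(34, 0.07), P(Y > 34) = P(X ≤ 3).
  k=0: C(34,0)·0.07^0·0.93^34 = 0.0848048
  k=1: C(34,1)·0.07^1·0.93^33 = 0.2170272
  k=2: C(34,2)·0.07^2·0.93^32 = 0.2695338
  k=3: C(34,3)·0.07^3·0.93^31 = 0.2163999
P(X ≤ 3) = 0.7877658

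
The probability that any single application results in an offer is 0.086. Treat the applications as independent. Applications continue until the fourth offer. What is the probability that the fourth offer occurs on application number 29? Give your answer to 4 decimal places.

0.0189

Y = trial on which the fourth success occurs; negative binomial, r=4, p=0.086.
P(Y=29) = C(28,3) · p^4 · (1−p)^25
= 3276 · 5.4701e-05 · 0.1056 = 0.018923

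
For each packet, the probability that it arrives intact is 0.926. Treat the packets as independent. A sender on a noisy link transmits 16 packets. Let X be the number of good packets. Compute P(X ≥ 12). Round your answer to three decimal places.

0.995

X ~ Binomial(16, 0.926); P(X ≥ 12) = Σ C(16,k) p^k (1−p)^(16−k) over k:
  k=12: C(16,12)·0.926^12·0.074^4 = 0.02169
  k=13: C(16,13)·0.926^13·0.074^3 = 0.08353
  k=14: C(16,14)·0.926^14·0.074^2 = 0.22397
  k=15: C(16,15)·0.926^15·0.074^1 = 0.37369
  k=16: C(16,16)·0.926^16·0.074^0 = 0.29226
Total = 0.99515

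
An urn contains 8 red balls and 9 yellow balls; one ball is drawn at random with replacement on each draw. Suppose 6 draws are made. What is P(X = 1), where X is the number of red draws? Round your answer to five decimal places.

0.11742

X ~ Binomial(n=6, p=0.470588).
P(X=1) = C(6,1) · p^1 · (1−p)^5
= 6 · 0.47059 · 0.041588 = 0.1174249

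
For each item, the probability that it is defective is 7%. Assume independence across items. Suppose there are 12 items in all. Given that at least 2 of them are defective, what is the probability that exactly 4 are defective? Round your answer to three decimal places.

0.033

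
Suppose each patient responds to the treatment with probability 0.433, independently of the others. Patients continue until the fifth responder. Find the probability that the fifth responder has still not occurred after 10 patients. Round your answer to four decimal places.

0.5486

Needing more than 10 patients ⇔ fewer than 5 successes in the first 10. With X ~ Binomial(10, 0.433), P(Y > 10) = P(X ≤ 4).
  k=0: C(10,0)·0.433^0·0.567^10 = 0.003434
  k=1: C(10,1)·0.433^1·0.567^9 = 0.026226
  k=2: C(10,2)·0.433^2·0.567^8 = 0.090127
  k=3: C(10,3)·0.433^3·0.567^7 = 0.183538
  k=4: C(10,4)·0.433^4·0.567^6 = 0.245284
P(X ≤ 4) = 0.548609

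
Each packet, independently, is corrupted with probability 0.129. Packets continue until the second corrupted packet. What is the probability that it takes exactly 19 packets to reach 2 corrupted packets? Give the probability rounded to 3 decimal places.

Y = trial on which the second success occurs; negative binomial, r=2, p=0.129.
P(Y=19) = C(18,1) · p^2 · (1−p)^17
= 18 · 0.016641 · 0.095567 = 0.02863

0.029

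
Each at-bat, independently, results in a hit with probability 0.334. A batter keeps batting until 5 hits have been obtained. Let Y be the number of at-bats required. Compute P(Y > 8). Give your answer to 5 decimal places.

0.91137

Needing more than 8 at-bats ⇔ fewer than 5 successes in the first 8. With X ~ Binomial(8, 0.334), P(Y > 8) = P(X ≤ 4).
  k=0: C(8,0)·0.334^0·0.666^8 = 0.0387074
  k=1: C(8,1)·0.334^1·0.666^7 = 0.1552945
  k=2: C(8,2)·0.334^2·0.666^6 = 0.2725815
  k=3: C(8,3)·0.334^3·0.666^5 = 0.2734000
  k=4: C(8,4)·0.334^4·0.666^4 = 0.1713882
P(X ≤ 4) = 0.9113716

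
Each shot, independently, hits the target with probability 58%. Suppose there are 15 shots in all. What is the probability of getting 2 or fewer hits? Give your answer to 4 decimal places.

0.0005

X ~ Binomial(15, 0.58); P(X ≤ 2) = Σ C(15,k) p^k (1−p)^(15−k) over k:
  k=0: C(15,0)·0.58^0·0.42^15 = 0.000002
  k=1: C(15,1)·0.58^1·0.42^14 = 0.000046
  k=2: C(15,2)·0.58^2·0.42^13 = 0.000447
Total = 0.000495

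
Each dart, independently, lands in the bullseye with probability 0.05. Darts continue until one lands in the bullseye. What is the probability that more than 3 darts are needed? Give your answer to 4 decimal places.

0.8574

Y = number of darts to the first success; geometric, p = 0.05.
P(Y > 3) = P(first 3 all fail) = (1−p)^3 = 0.857375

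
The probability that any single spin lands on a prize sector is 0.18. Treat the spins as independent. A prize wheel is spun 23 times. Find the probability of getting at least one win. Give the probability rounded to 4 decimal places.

0.9896

P(at least one) = 1 − P(none) = 1 − (1 − 0.18)^23
= 1 − 0.010416 = 0.989584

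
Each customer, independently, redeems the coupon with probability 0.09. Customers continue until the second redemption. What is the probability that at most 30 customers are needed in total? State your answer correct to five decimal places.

0.76573

Finishing within 30 customers ⇔ at least 2 successes in the first 30. With X ~ Binomial(30, 0.09), P(Y ≤ 30) = 1 − P(X ≤ 1).
  k=0: C(30,0)·0.09^0·0.91^30 = 0.0590530
  k=1: C(30,1)·0.09^1·0.91^29 = 0.1752121
1 − 0.2342651 = 0.7657349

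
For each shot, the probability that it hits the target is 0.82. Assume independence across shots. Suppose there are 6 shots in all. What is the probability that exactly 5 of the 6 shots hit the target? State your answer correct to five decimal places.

0.40040

X ~ Binomial(n=6, p=0.82).
P(X=5) = C(6,5) · p^5 · (1−p)^1
= 6 · 0.37074 · 0.18 = 0.4003990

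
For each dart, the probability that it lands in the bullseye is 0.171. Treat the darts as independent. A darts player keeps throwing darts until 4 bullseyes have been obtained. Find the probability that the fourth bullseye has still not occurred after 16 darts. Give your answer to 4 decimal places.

0.7126

Needing more than 16 darts ⇔ fewer than 4 successes in the first 16. With X ~ Binomial(16, 0.171), P(Y > 16) = P(X ≤ 3).
  k=0: C(16,0)·0.171^0·0.829^16 = 0.049759
  k=1: C(16,1)·0.171^1·0.829^15 = 0.164223
  k=2: C(16,2)·0.171^2·0.829^14 = 0.254060
  k=3: C(16,3)·0.171^3·0.829^13 = 0.244560
P(X ≤ 3) = 0.712602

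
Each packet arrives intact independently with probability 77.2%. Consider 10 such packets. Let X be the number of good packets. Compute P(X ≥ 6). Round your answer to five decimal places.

0.94497

X ~ Binomial(10, 0.772); P(X ≥ 6) = Σ C(10,k) p^k (1−p)^(10−k) over k:
  k=6: C(10,6)·0.772^6·0.228^4 = 0.1201330
  k=7: C(10,7)·0.772^7·0.228^3 = 0.2324379
  k=8: C(10,8)·0.772^8·0.228^2 = 0.2951349
  k=9: C(10,9)·0.772^9·0.228^1 = 0.2220703
  k=10: C(10,10)·0.772^10·0.228^0 = 0.0751922
Total = 0.9449684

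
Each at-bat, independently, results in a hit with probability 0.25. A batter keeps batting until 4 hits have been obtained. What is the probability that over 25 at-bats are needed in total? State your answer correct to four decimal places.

0.0962

Needing more than 25 at-bats ⇔ fewer than 4 successes in the first 25. With X ~ Binomial(25, 0.25), P(Y > 25) = P(X ≤ 3).
  k=0: C(25,0)·0.25^0·0.75^25 = 0.000753
  k=1: C(25,1)·0.25^1·0.75^24 = 0.006271
  k=2: C(25,2)·0.25^2·0.75^23 = 0.025085
  k=3: C(25,3)·0.25^3·0.75^22 = 0.064106
P(X ≤ 3) = 0.096214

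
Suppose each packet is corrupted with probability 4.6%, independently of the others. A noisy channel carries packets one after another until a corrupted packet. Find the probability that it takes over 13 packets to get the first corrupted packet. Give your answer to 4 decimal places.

0.5422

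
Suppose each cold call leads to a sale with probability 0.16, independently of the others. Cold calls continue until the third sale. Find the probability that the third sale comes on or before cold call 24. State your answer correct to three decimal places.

0.763

Finishing within 24 cold calls ⇔ at least 3 successes in the first 24. With X ~ Binomial(24, 0.16), P(Y ≤ 24) = 1 − P(X ≤ 2).
  k=0: C(24,0)·0.16^0·0.84^24 = 0.01523
  k=1: C(24,1)·0.16^1·0.84^23 = 0.06962
  k=2: C(24,2)·0.16^2·0.84^22 = 0.15251
1 − 0.23736 = 0.76264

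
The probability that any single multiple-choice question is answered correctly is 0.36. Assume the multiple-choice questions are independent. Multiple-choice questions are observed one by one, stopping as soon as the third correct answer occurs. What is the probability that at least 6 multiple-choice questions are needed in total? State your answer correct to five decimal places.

Needing more than 5 multiple-choice questions ⇔ fewer than 3 successes in the first 5. With X ~ Binomial(5, 0.36), P(Y > 5) = P(X ≤ 2).
  k=0: C(5,0)·0.36^0·0.64^5 = 0.1073742
  k=1: C(5,1)·0.36^1·0.64^4 = 0.3019899
  k=2: C(5,2)·0.36^2·0.64^3 = 0.3397386
P(X ≤ 2) = 0.7491027

0.74910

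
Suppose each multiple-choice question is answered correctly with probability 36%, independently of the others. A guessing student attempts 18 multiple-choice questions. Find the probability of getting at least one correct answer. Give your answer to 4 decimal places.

0.9997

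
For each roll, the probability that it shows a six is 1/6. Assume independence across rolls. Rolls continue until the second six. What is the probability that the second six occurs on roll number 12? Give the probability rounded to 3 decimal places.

Y = trial on which the second success occurs; negative binomial, r=2, p=0.166667.
P(Y=12) = C(11,1) · p^2 · (1−p)^10
= 11 · 0.027778 · 0.16151 = 0.04935

0.049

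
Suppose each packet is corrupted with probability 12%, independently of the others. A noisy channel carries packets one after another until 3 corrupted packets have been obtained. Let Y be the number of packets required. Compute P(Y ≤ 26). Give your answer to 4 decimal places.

Finishing within 26 packets ⇔ at least 3 successes in the first 26. With X ~ Binomial(26, 0.12), P(Y ≤ 26) = 1 − P(X ≤ 2).
  k=0: C(26,0)·0.12^0·0.88^26 = 0.036020
  k=1: C(26,1)·0.12^1·0.88^25 = 0.127709
  k=2: C(26,2)·0.12^2·0.88^24 = 0.217686
1 − 0.381415 = 0.618585

0.6186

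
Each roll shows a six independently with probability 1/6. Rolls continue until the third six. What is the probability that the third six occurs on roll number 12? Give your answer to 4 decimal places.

0.0493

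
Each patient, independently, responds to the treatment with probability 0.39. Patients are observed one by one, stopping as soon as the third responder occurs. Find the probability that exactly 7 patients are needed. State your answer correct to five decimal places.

Y = trial on which the third success occurs; negative binomial, r=3, p=0.39.
P(Y=7) = C(6,2) · p^3 · (1−p)^4
= 15 · 0.059319 · 0.13846 = 0.1231982

0.12320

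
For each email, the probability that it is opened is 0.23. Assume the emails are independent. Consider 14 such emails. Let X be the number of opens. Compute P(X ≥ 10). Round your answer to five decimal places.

0.00016

X ~ Binomial(14, 0.23); P(X ≥ 10) = Σ C(14,k) p^k (1−p)^(14−k) over k:
  k=10: C(14,10)·0.23^10·0.77^4 = 0.0001458
  k=11: C(14,11)·0.23^11·0.77^3 = 0.0000158
  k=12: C(14,12)·0.23^12·0.77^2 = 0.0000012
  k=13: C(14,13)·0.23^13·0.77^1 = 0.0000001
  k=14: C(14,14)·0.23^14·0.77^0 = 0.0000000
Total = 0.0001628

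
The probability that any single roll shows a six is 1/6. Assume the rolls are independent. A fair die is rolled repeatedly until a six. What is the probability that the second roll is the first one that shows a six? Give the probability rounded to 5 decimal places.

0.13889

Geometric (trials to first success), p = 0.166667.
P(Y = 2) = (1−p)^1 · p = 0.83333 · 0.166667 = 0.1388889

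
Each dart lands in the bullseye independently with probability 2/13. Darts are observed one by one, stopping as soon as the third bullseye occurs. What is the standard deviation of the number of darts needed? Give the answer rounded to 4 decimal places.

10.3562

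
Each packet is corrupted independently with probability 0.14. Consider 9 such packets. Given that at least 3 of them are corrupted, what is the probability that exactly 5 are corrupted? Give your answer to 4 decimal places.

0.0308

X ~ Binomial(9, 0.14). Want P(X=5 | X≥3) = P(X=5) / P(X≥3).
P(X=5) = C(9,5)·0.14^5·0.86^4 = 0.003707
P(X≥3) = 1 − 0.257327 − 0.377015 − 0.245498 = 0.120160
Ratio = 0.003707 / 0.120160 = 0.030849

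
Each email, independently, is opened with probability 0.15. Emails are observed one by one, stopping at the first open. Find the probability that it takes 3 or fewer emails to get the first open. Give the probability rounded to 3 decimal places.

0.386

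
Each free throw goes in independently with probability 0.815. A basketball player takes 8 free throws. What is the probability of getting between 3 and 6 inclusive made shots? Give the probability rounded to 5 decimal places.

X ~ Binomial(8, 0.815); P(3 ≤ X ≤ 6) = Σ C(8,k) p^k (1−p)^(8−k) over k:
  k=3: C(8,3)·0.815^3·0.185^5 = 0.0065693
  k=4: C(8,4)·0.815^4·0.185^4 = 0.0361756
  k=5: C(8,5)·0.815^5·0.185^3 = 0.1274944
  k=6: C(8,6)·0.815^6·0.185^2 = 0.2808324
Total = 0.4510717

0.45107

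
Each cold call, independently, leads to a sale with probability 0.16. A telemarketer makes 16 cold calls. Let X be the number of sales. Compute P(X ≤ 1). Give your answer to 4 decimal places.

X ~ Binomial(16, 0.16); P(X ≤ 1) = Σ C(16,k) p^k (1−p)^(16−k) over k:
  k=0: C(16,0)·0.16^0·0.84^16 = 0.061442
  k=1: C(16,1)·0.16^1·0.84^15 = 0.187253
Total = 0.248696

0.2487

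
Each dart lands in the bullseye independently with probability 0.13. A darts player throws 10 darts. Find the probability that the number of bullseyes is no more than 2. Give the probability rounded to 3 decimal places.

0.869

X ~ Binomial(10, 0.13); P(X ≤ 2) = Σ C(10,k) p^k (1−p)^(10−k) over k:
  k=0: C(10,0)·0.13^0·0.87^10 = 0.24842
  k=1: C(10,1)·0.13^1·0.87^9 = 0.37121
  k=2: C(10,2)·0.13^2·0.87^8 = 0.24960
Total = 0.86924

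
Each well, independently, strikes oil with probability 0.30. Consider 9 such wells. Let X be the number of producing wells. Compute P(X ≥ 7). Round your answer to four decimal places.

0.0043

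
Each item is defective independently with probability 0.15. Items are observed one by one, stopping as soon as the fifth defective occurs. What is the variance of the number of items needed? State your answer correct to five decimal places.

Y = total items until the fifth success; negative binomial with r=5, p=0.15.
Var(Y) = r(1−p)/p² = 5·0.85 / 0.15² = 188.8888889

188.88889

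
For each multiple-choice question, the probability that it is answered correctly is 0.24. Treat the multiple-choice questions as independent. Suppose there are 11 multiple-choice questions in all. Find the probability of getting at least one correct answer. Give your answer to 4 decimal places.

0.9511

P(at least one) = 1 − P(none) = 1 − (1 − 0.24)^11
= 1 − 0.048860 = 0.951140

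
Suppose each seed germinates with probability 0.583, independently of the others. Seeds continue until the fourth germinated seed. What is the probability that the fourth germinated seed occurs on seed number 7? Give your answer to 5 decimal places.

0.16754

Y = trial on which the fourth success occurs; negative binomial, r=4, p=0.583.
P(Y=7) = C(6,3) · p^4 · (1−p)^3
= 20 · 0.11552 · 0.072512 = 0.1675376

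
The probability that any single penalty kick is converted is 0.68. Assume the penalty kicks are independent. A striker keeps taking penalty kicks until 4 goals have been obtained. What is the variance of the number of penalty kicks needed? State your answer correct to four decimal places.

2.7682

Y = total penalty kicks until the fourth success; negative binomial with r=4, p=0.68.
Var(Y) = r(1−p)/p² = 4·0.32 / 0.68² = 2.768166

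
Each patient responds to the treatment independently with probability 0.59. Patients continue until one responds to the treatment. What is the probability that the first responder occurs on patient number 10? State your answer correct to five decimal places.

Geometric (trials to first success), p = 0.59.
P(Y = 10) = (1−p)^9 · p = 0.00032738 · 0.59 = 0.0001932

0.00019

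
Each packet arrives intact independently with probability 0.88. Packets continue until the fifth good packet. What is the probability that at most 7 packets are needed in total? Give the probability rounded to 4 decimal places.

Finishing within 7 packets ⇔ at least 5 successes in the first 7. With X ~ Binomial(7, 0.88), P(Y ≤ 7) = 1 − P(X ≤ 4).
  k=0: C(7,0)·0.88^0·0.12^7 = 0.000000
  k=1: C(7,1)·0.88^1·0.12^6 = 0.000018
  k=2: C(7,2)·0.88^2·0.12^5 = 0.000405
  k=3: C(7,3)·0.88^3·0.12^4 = 0.004946
  k=4: C(7,4)·0.88^4·0.12^3 = 0.036270
1 − 0.041639 = 0.958361

0.9584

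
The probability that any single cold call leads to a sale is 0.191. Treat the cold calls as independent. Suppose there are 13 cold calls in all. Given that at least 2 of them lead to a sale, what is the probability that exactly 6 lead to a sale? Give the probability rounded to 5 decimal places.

X ~ Binomial(13, 0.191). Want P(X=6 | X≥2) = P(X=6) / P(X≥2).
P(X=6) = C(13,6)·0.191^6·0.809^7 = 0.0188954
P(X≥2) = 1 − 0.0635815 − 0.1951457 = 0.7412728
Ratio = 0.0188954 / 0.7412728 = 0.0254905

0.02549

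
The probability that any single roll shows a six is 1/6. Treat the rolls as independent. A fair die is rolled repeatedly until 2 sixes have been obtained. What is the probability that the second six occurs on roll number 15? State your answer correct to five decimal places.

0.03635

Y = trial on which the second success occurs; negative binomial, r=2, p=0.166667.
P(Y=15) = C(14,1) · p^2 · (1−p)^13
= 14 · 0.027778 · 0.093464 = 0.0363471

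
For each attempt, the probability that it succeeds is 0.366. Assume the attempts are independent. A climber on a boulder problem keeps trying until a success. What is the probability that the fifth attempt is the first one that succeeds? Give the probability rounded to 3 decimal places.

0.059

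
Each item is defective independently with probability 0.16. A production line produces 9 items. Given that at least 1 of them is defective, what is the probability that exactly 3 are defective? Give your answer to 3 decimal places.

0.153

X ~ Binomial(9, 0.16). Want P(X=3 | X≥1) = P(X=3) / P(X≥1).
P(X=3) = C(9,3)·0.16^3·0.84^6 = 0.12087
P(X≥1) = 1 − 0.20822 = 0.79178
Ratio = 0.12087 / 0.79178 = 0.15265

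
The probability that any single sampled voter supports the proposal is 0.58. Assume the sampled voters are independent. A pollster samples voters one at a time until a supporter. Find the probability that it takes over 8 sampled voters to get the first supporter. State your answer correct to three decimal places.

0.001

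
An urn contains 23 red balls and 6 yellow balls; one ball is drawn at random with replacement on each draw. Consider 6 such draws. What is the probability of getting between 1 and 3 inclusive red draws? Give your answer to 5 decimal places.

0.10746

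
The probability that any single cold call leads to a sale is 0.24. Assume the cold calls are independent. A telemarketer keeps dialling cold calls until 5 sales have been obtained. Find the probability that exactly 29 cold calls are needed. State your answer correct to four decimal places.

Y = trial on which the fifth success occurs; negative binomial, r=5, p=0.24.
P(Y=29) = C(28,4) · p^5 · (1−p)^24
= 20475 · 0.00079626 · 0.0013789 = 0.022481

0.0225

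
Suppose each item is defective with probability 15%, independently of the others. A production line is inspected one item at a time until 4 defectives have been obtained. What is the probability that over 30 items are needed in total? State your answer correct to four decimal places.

Needing more than 30 items ⇔ fewer than 4 successes in the first 30. With X ~ Binomial(30, 0.15), P(Y > 30) = P(X ≤ 3).
  k=0: C(30,0)·0.15^0·0.85^30 = 0.007631
  k=1: C(30,1)·0.15^1·0.85^29 = 0.040398
  k=2: C(30,2)·0.15^2·0.85^28 = 0.103372
  k=3: C(30,3)·0.15^3·0.85^27 = 0.170259
P(X ≤ 3) = 0.321660

0.3217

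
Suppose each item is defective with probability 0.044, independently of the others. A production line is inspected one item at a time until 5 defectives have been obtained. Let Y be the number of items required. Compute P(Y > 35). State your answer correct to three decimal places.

Needing more than 35 items ⇔ fewer than 5 successes in the first 35. With X ~ Binomial(35, 0.044), P(Y > 35) = P(X ≤ 4).
  k=0: C(35,0)·0.044^0·0.956^35 = 0.20703
  k=1: C(35,1)·0.044^1·0.956^34 = 0.33349
  k=2: C(35,2)·0.044^2·0.956^33 = 0.26094
  k=3: C(35,3)·0.044^3·0.956^32 = 0.13211
  k=4: C(35,4)·0.044^4·0.956^31 = 0.04864
P(X ≤ 4) = 0.98220

0.982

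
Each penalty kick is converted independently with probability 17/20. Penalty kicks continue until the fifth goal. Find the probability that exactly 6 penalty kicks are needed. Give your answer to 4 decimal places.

Y = trial on which the fifth success occurs; negative binomial, r=5, p=0.85.
P(Y=6) = C(5,4) · p^5 · (1−p)^1
= 5 · 0.44371 · 0.15 = 0.332779

0.3328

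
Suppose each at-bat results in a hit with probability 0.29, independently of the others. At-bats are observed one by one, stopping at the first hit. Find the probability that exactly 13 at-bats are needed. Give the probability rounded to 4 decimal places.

Geometric (trials to first success), p = 0.29.
P(Y = 13) = (1−p)^12 · p = 0.01641 · 0.29 = 0.004759

0.0048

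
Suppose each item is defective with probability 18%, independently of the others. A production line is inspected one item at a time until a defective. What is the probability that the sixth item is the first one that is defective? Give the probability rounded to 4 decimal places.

0.0667

Geometric (trials to first success), p = 0.18.
P(Y = 6) = (1−p)^5 · p = 0.37074 · 0.18 = 0.066733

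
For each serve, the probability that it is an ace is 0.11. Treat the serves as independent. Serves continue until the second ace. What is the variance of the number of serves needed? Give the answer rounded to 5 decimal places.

147.10744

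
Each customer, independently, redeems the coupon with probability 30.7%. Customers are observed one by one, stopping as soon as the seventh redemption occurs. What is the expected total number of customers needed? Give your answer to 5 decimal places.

Y = total customers until the seventh success; negative binomial with r=7, p=0.307.
E[Y] = r / p = 7 / 0.307 = 22.8013029

22.80130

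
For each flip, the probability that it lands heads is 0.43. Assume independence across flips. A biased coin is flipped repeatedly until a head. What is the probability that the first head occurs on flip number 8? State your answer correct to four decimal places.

0.0084

Geometric (trials to first success), p = 0.43.
P(Y = 8) = (1−p)^7 · p = 0.019549 · 0.43 = 0.008406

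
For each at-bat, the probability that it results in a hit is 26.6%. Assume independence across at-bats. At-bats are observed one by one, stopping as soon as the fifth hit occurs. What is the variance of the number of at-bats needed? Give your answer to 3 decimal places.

Y = total at-bats until the fifth success; negative binomial with r=5, p=0.266.
Var(Y) = r(1−p)/p² = 5·0.734 / 0.266² = 51.86839

51.868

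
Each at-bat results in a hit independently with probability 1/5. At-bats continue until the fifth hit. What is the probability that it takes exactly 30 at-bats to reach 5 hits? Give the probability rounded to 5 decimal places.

0.02871

Y = trial on which the fifth success occurs; negative binomial, r=5, p=0.20.
P(Y=30) = C(29,4) · p^5 · (1−p)^25
= 23751 · 0.00032 · 0.0037779 = 0.0287132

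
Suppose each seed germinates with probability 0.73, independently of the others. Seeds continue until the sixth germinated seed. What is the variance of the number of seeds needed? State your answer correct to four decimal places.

Y = total seeds until the sixth success; negative binomial with r=6, p=0.73.
Var(Y) = r(1−p)/p² = 6·0.27 / 0.73² = 3.039970

3.0400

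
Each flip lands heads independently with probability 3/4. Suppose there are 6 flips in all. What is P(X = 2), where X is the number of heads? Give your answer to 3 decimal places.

X ~ Binomial(n=6, p=0.75).
P(X=2) = C(6,2) · p^2 · (1−p)^4
= 15 · 0.5625 · 0.0039062 = 0.03296

0.033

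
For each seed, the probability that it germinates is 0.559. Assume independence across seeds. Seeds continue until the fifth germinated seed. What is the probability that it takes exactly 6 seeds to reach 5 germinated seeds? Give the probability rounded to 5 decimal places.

Y = trial on which the fifth success occurs; negative binomial, r=5, p=0.559.
P(Y=6) = C(5,4) · p^5 · (1−p)^1
= 5 · 0.054583 · 0.441 = 0.1203560

0.12036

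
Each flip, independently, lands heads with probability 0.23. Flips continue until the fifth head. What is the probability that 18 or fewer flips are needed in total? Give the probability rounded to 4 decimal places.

Finishing within 18 flips ⇔ at least 5 successes in the first 18. With X ~ Binomial(18, 0.23), P(Y ≤ 18) = 1 − P(X ≤ 4).
  k=0: C(18,0)·0.23^0·0.77^18 = 0.009054
  k=1: C(18,1)·0.23^1·0.77^17 = 0.048679
  k=2: C(18,2)·0.23^2·0.77^16 = 0.123594
  k=3: C(18,3)·0.23^3·0.77^15 = 0.196895
  k=4: C(18,4)·0.23^4·0.77^14 = 0.220548
1 − 0.598770 = 0.401230

0.4012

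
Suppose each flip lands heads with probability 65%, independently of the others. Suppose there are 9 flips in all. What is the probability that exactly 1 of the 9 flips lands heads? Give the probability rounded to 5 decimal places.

X ~ Binomial(n=9, p=0.65).
P(X=1) = C(9,1) · p^1 · (1−p)^8
= 9 · 0.65 · 0.00022519 = 0.0013173

0.00132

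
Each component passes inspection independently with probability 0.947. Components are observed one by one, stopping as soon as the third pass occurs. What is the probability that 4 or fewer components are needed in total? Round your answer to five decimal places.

0.98431

Finishing within 4 components ⇔ at least 3 successes in the first 4. With X ~ Binomial(4, 0.947), P(Y ≤ 4) = 1 − P(X ≤ 2).
  k=0: C(4,0)·0.947^0·0.053^4 = 0.0000079
  k=1: C(4,1)·0.947^1·0.053^3 = 0.0005639
  k=2: C(4,2)·0.947^2·0.053^2 = 0.0151148
1 − 0.0156867 = 0.9843133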